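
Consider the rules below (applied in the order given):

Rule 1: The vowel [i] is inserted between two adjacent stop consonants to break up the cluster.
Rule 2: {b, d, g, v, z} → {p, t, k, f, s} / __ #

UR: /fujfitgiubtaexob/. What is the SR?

Rule 1 (stop-cluster i-epenthesis): /t/ and /g/ form a stop–stop cluster, so [i] is inserted between them. /b/ and /t/ form a stop–stop cluster, so [i] is inserted between them. /fujfitgiubtaexob/ → fujfitigiubitaexob.
Rule 2 (final devoicing): /b/ is a voiced obstruent in word-final position, so it devoices to [p]. /fujfitigiubitaexob/ → fujfitigiubitaexop.

fujfitigiubitaexop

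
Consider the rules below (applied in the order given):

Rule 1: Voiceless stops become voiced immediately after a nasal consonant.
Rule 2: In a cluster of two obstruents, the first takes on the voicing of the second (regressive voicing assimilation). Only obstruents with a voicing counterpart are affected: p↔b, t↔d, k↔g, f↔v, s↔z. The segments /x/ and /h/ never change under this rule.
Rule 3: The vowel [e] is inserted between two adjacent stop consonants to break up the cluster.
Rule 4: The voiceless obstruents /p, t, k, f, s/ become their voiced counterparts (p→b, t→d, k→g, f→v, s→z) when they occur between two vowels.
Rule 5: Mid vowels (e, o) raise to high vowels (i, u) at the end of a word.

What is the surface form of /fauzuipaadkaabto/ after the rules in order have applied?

Rule 1 (post-nasal voicing): no segment meets the environment; /fauzuipaadkaabto/ is unchanged.
Rule 2 (regressive voicing assimilation): /d/ precedes the voiceless obstruent /k/, so it devoices to [t] by assimilation. /b/ precedes the voiceless obstruent /t/, so it devoices to [p] by assimilation. /fauzuipaadkaabto/ → fauzuipaatkaapto.
Rule 3 (stop-cluster e-epenthesis): /t/ and /k/ form a stop–stop cluster, so [e] is inserted between them. /p/ and /t/ form a stop–stop cluster, so [e] is inserted between them. /fauzuipaatkaapto/ → fauzuipaatekaapeto.
Rule 4 (intervocalic voicing): /p/ is a voiceless obstruent between vowels /i/ and /a/, so it voices to [b]. /t/ is a voiceless obstruent between vowels /a/ and /e/, so it voices to [d]. /k/ is a voiceless obstruent between vowels /e/ and /a/, so it voices to [g]. /p/ is a voiceless obstruent between vowels /a/ and /e/, so it voices to [b]. /t/ is a voiceless obstruent between vowels /e/ and /o/, so it voices to [d]. /fauzuipaatekaapeto/ → fauzuibaadegaabedo.
Rule 5 (final vowel raising): /o/ is a mid vowel in word-final position, so it raises to [u]. /fauzuibaadegaabedo/ → fauzuibaadegaabedu.

fauzuibaadegaabedu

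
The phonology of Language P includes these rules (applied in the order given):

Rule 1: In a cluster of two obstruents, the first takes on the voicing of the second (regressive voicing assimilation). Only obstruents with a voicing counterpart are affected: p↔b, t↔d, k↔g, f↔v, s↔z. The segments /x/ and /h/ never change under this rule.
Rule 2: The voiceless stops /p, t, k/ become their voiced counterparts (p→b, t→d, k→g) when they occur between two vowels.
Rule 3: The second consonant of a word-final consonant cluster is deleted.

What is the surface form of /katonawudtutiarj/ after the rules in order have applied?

Rule 1 (regressive voicing assimilation): /d/ precedes the voiceless obstruent /t/, so it devoices to [t] by assimilation. /katonawudtutiarj/ → katonawuttutiarj.
Rule 2 (intervocalic voicing): /t/ is a voiceless stop between vowels /a/ and /o/, so it voices to [d]. /t/ is a voiceless stop between vowels /u/ and /i/, so it voices to [d]. /katonawuttutiarj/ → kadonawuttudiarj.
Rule 3 (final cluster simplification): /j/ is the second consonant of a word-final cluster /rj/, so it deletes. /kadonawuttudiarj/ → kadonawuttudiar.

kadonawuttudiar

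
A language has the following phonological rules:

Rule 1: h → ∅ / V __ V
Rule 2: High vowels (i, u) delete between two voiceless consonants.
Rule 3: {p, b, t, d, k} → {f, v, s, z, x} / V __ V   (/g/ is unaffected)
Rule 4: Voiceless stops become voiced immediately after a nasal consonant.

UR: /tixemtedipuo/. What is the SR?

txemdezifuo

Rule 1 (intervocalic h-deletion): no segment meets the environment; /tixemtedipuo/ is unchanged.
Rule 2 (high vowel syncope): /i/ is a high vowel flanked by voiceless consonants /t/ and /x/, so it deletes. /tixemtedipuo/ → txemtedipuo.
Rule 3 (intervocalic spirantization): /d/ is a stop between vowels /e/ and /i/, so it spirantizes to the fricative [z]. /p/ is a stop between vowels /i/ and /u/, so it spirantizes to the fricative [f]. /txemtedipuo/ → txemtezifuo.
Rule 4 (post-nasal voicing): /t/ is a voiceless stop immediately after the nasal /m/, so it voices to [d]. /txemtezifuo/ → txemdezifuo.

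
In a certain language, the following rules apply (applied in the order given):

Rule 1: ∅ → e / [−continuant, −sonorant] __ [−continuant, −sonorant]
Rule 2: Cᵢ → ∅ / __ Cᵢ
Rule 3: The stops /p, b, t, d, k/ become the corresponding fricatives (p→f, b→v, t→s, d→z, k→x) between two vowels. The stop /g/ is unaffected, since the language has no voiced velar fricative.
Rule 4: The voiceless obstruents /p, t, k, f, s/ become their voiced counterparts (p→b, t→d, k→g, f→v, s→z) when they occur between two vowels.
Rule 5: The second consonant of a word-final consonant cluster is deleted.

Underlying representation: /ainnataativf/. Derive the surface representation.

Rule 1 (stop-cluster e-epenthesis): no segment meets the environment; /ainnataativf/ is unchanged.
Rule 2 (degemination): /nn/ is a geminate; the first /n/ deletes. /ainnataativf/ → ainataativf.
Rule 3 (intervocalic spirantization): /t/ is a stop between vowels /a/ and /a/, so it spirantizes to the fricative [s]. /t/ is a stop between vowels /a/ and /i/, so it spirantizes to the fricative [s]. /ainataativf/ → ainasaasivf.
Rule 4 (intervocalic voicing): /s/ is a voiceless obstruent between vowels /a/ and /a/, so it voices to [z]. /s/ is a voiceless obstruent between vowels /a/ and /i/, so it voices to [z]. /ainasaasivf/ → ainazaazivf.
Rule 5 (final cluster simplification): /f/ is the second consonant of a word-final cluster /vf/, so it deletes. /ainazaazivf/ → ainazaaziv.

ainazaaziv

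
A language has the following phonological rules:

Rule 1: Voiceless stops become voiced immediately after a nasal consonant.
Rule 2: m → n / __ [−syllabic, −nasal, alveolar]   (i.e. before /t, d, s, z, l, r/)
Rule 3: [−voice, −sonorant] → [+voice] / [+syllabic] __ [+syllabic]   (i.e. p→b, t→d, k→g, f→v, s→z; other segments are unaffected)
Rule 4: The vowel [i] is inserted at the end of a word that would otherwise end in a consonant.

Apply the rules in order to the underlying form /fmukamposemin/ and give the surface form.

Rule 1 (post-nasal voicing): /p/ is a voiceless stop immediately after the nasal /m/, so it voices to [b]. /fmukamposemin/ → fmukambosemin.
Rule 2 (nasal place assimilation): no segment meets the environment; /fmukambosemin/ is unchanged.
Rule 3 (intervocalic voicing): /k/ is a voiceless obstruent between vowels /u/ and /a/, so it voices to [g]. /s/ is a voiceless obstruent between vowels /o/ and /e/, so it voices to [z]. /fmukambosemin/ → fmugambozemin.
Rule 4 (final i-epenthesis): the form ends in the consonant /n/, so [i] is inserted word-finally. /fmugambozemin/ → fmugambozemini.

fmugambozemini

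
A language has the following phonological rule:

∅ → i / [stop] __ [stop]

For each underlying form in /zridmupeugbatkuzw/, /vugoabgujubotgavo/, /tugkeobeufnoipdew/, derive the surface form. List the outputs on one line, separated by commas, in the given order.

zridmupeugibatikuzw, vugoabigujubotigavo, tugikeobeufnoipidew

/zridmupeugbatkuzw/: /g/ and /b/ form a stop–stop cluster, so [i] is inserted between them. /t/ and /k/ form a stop–stop cluster, so [i] is inserted between them. → [zridmupeugibatikuzw].
/vugoabgujubotgavo/: /b/ and /g/ form a stop–stop cluster, so [i] is inserted between them. /t/ and /g/ form a stop–stop cluster, so [i] is inserted between them. → [vugoabigujubotigavo].
/tugkeobeufnoipdew/: /g/ and /k/ form a stop–stop cluster, so [i] is inserted between them. /p/ and /d/ form a stop–stop cluster, so [i] is inserted between them. → [tugikeobeufnoipidew].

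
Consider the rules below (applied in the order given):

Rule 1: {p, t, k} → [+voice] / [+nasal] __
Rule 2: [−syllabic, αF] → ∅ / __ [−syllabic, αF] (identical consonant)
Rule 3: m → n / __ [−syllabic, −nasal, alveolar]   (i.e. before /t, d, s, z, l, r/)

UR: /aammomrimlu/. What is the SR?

aamonrinlu

Rule 1 (post-nasal voicing): no segment meets the environment; /aammomrimlu/ is unchanged.
Rule 2 (degemination): /mm/ is a geminate; the first /m/ deletes. /aammomrimlu/ → aamomrimlu.
Rule 3 (nasal place assimilation): /m/ precedes the alveolar consonant /r/, so it assimilates in place to [n]. /m/ precedes the alveolar consonant /l/, so it assimilates in place to [n]. /aamomrimlu/ → aamonrinlu.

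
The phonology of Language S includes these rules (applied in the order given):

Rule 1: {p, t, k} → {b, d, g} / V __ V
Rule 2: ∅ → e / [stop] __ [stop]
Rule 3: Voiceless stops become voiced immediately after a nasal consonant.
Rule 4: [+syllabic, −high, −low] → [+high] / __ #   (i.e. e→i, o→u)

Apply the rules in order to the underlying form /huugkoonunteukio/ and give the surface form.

huugekoonundeugiu

Rule 1 (intervocalic voicing): /k/ is a voiceless stop between vowels /u/ and /i/, so it voices to [g]. /huugkoonunteukio/ → huugkoonunteugio.
Rule 2 (stop-cluster e-epenthesis): /g/ and /k/ form a stop–stop cluster, so [e] is inserted between them. /huugkoonunteugio/ → huugekoonunteugio.
Rule 3 (post-nasal voicing): /t/ is a voiceless stop immediately after the nasal /n/, so it voices to [d]. /huugekoonunteugio/ → huugekoonundeugio.
Rule 4 (final vowel raising): /o/ is a mid vowel in word-final position, so it raises to [u]. /huugekoonundeugio/ → huugekoonundeugiu.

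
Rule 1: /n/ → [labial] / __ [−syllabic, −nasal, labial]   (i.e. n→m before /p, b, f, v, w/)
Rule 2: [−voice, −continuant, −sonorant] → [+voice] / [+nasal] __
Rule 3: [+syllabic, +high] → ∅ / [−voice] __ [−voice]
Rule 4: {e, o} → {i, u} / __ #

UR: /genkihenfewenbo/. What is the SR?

gengihemfewembu

Rule 1 (nasal place assimilation): /n/ precedes the labial consonant /f/, so it assimilates in place to [m]. /n/ precedes the labial consonant /b/, so it assimilates in place to [m]. /genkihenfewenbo/ → genkihemfewembo.
Rule 2 (post-nasal voicing): /k/ is a voiceless stop immediately after the nasal /n/, so it voices to [g]. /genkihemfewembo/ → gengihemfewembo.
Rule 3 (high vowel syncope): no segment meets the environment; /gengihemfewembo/ is unchanged.
Rule 4 (final vowel raising): /o/ is a mid vowel in word-final position, so it raises to [u]. /gengihemfewembo/ → gengihemfewembu.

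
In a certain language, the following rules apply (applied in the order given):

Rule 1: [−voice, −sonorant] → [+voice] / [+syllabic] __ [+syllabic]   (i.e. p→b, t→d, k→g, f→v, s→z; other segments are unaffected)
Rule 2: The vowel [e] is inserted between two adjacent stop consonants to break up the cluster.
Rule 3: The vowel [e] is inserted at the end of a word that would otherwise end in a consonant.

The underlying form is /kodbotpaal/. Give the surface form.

Rule 1 (intervocalic voicing): no segment meets the environment; /kodbotpaal/ is unchanged.
Rule 2 (stop-cluster e-epenthesis): /d/ and /b/ form a stop–stop cluster, so [e] is inserted between them. /t/ and /p/ form a stop–stop cluster, so [e] is inserted between them. /kodbotpaal/ → kodebotepaal.
Rule 3 (final e-epenthesis): the form ends in the consonant /l/, so [e] is inserted word-finally. /kodebotepaal/ → kodebotepaale.

kodebotepaale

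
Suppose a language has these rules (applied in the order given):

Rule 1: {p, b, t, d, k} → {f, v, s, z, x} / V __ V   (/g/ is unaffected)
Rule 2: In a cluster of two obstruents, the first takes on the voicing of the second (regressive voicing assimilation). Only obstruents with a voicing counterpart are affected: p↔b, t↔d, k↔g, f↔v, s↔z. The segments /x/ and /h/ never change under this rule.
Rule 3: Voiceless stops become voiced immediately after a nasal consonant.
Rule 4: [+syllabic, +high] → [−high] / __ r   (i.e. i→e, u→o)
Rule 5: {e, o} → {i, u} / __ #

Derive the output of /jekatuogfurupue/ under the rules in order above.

jexasuokforufui

Rule 1 (intervocalic spirantization): /k/ is a stop between vowels /e/ and /a/, so it spirantizes to the fricative [x]. /t/ is a stop between vowels /a/ and /u/, so it spirantizes to the fricative [s]. /p/ is a stop between vowels /u/ and /u/, so it spirantizes to the fricative [f]. /jekatuogfurupue/ → jexasuogfurufue.
Rule 2 (regressive voicing assimilation): /g/ precedes the voiceless obstruent /f/, so it devoices to [k] by assimilation. /jexasuogfurufue/ → jexasuokfurufue.
Rule 3 (post-nasal voicing): no segment meets the environment; /jexasuokfurufue/ is unchanged.
Rule 4 (pre-rhotic lowering): /u/ is a high vowel immediately before /r/, so it lowers to [o]. /jexasuokfurufue/ → jexasuokforufue.
Rule 5 (final vowel raising): /e/ is a mid vowel in word-final position, so it raises to [i]. /jexasuokforufue/ → jexasuokforufui.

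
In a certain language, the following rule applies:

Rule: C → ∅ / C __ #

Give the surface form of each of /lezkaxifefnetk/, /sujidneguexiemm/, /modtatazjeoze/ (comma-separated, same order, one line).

lezkaxifefnet, sujidneguexiem, modtatazjeoze

/lezkaxifefnetk/: /k/ is the second consonant of a word-final cluster /tk/, so it deletes. → [lezkaxifefnet].
/sujidneguexiemm/: /m/ is the second consonant of a word-final cluster /mm/, so it deletes. → [sujidneguexiem].
/modtatazjeoze/: the rule's environment is not met; surfaces unchanged as [modtatazjeoze].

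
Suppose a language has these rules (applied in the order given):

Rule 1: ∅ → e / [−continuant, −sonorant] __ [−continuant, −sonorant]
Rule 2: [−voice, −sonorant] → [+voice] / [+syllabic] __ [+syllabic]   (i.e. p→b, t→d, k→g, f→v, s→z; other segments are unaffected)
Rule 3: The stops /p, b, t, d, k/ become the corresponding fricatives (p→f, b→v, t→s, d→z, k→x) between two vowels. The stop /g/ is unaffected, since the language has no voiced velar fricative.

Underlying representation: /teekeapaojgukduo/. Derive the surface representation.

teegeavaojgugezuo

Rule 1 (stop-cluster e-epenthesis): /k/ and /d/ form a stop–stop cluster, so [e] is inserted between them. /teekeapaojgukduo/ → teekeapaojgukeduo.
Rule 2 (intervocalic voicing): /k/ is a voiceless obstruent between vowels /e/ and /e/, so it voices to [g]. /p/ is a voiceless obstruent between vowels /a/ and /a/, so it voices to [b]. /k/ is a voiceless obstruent between vowels /u/ and /e/, so it voices to [g]. /teekeapaojgukeduo/ → teegeabaojgugeduo.
Rule 3 (intervocalic spirantization): /b/ is a stop between vowels /a/ and /a/, so it spirantizes to the fricative [v]. /d/ is a stop between vowels /e/ and /u/, so it spirantizes to the fricative [z]. /teegeabaojgugeduo/ → teegeavaojgugezuo.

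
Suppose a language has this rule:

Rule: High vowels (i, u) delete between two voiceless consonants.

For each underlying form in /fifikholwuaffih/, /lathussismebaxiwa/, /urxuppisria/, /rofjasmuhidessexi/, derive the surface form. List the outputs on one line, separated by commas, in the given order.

ffkholwuaffh, lathsssmebaxiwa, urxppsria, rofjasmuhidessexi

/fifikholwuaffih/: /i/ is a high vowel flanked by voiceless consonants /f/ and /f/, so it deletes. /i/ is a high vowel flanked by voiceless consonants /f/ and /k/, so it deletes. /i/ is a high vowel flanked by voiceless consonants /f/ and /h/, so it deletes. → [ffkholwuaffh].
/lathussismebaxiwa/: /u/ is a high vowel flanked by voiceless consonants /h/ and /s/, so it deletes. /i/ is a high vowel flanked by voiceless consonants /s/ and /s/, so it deletes. → [lathsssmebaxiwa].
/urxuppisria/: /u/ is a high vowel flanked by voiceless consonants /x/ and /p/, so it deletes. /i/ is a high vowel flanked by voiceless consonants /p/ and /s/, so it deletes. → [urxppsria].
/rofjasmuhidessexi/: the rule's environment is not met; surfaces unchanged as [rofjasmuhidessexi].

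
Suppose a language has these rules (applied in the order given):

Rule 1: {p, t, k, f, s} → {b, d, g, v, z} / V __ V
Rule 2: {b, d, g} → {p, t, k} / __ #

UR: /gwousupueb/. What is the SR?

Rule 1 (intervocalic voicing): /s/ is a voiceless obstruent between vowels /u/ and /u/, so it voices to [z]. /p/ is a voiceless obstruent between vowels /u/ and /u/, so it voices to [b]. /gwousupueb/ → gwouzubueb.
Rule 2 (final devoicing): /b/ is a voiced stop in word-final position, so it devoices to [p]. /gwouzubueb/ → gwouzubuep.

gwouzubuep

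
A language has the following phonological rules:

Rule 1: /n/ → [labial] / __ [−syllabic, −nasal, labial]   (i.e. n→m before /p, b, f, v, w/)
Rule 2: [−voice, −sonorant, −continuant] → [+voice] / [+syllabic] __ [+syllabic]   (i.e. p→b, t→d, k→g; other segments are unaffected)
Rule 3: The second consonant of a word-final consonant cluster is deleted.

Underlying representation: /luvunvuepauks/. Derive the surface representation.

luvumvuebauk

Rule 1 (nasal place assimilation): /n/ precedes the labial consonant /v/, so it assimilates in place to [m]. /luvunvuepauks/ → luvumvuepauks.
Rule 2 (intervocalic voicing): /p/ is a voiceless stop between vowels /e/ and /a/, so it voices to [b]. /luvumvuepauks/ → luvumvuebauks.
Rule 3 (final cluster simplification): /s/ is the second consonant of a word-final cluster /ks/, so it deletes. /luvumvuebauks/ → luvumvuebauk.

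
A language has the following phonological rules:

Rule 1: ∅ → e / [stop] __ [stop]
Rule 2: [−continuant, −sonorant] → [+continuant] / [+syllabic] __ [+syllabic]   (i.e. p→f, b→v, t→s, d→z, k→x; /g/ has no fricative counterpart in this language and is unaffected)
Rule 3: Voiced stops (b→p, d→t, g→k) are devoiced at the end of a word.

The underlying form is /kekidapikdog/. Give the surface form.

kexizafixezok

Rule 1 (stop-cluster e-epenthesis): /k/ and /d/ form a stop–stop cluster, so [e] is inserted between them. /kekidapikdog/ → kekidapikedog.
Rule 2 (intervocalic spirantization): /k/ is a stop between vowels /e/ and /i/, so it spirantizes to the fricative [x]. /d/ is a stop between vowels /i/ and /a/, so it spirantizes to the fricative [z]. /p/ is a stop between vowels /a/ and /i/, so it spirantizes to the fricative [f]. /k/ is a stop between vowels /i/ and /e/, so it spirantizes to the fricative [x]. /d/ is a stop between vowels /e/ and /o/, so it spirantizes to the fricative [z]. /kekidapikedog/ → kexizafixezog.
Rule 3 (final devoicing): /g/ is a voiced stop in word-final position, so it devoices to [k]. /kexizafixezog/ → kexizafixezok.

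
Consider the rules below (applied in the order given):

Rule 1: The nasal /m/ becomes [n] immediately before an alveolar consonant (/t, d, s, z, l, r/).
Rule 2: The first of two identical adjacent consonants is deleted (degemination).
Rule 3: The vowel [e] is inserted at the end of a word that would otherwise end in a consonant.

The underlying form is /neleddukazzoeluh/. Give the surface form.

neledukazoeluhe

Rule 1 (nasal place assimilation): no segment meets the environment; /neleddukazzoeluh/ is unchanged.
Rule 2 (degemination): /dd/ is a geminate; the first /d/ deletes. /zz/ is a geminate; the first /z/ deletes. /neleddukazzoeluh/ → neledukazoeluh.
Rule 3 (final e-epenthesis): the form ends in the consonant /h/, so [e] is inserted word-finally. /neledukazoeluh/ → neledukazoeluhe.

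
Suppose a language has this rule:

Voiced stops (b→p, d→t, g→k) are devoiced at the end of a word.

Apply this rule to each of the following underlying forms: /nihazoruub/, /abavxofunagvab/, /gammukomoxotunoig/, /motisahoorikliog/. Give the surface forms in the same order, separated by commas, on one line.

/nihazoruub/: /b/ is a voiced stop in word-final position, so it devoices to [p]. → [nihazoruup].
/abavxofunagvab/: /b/ is a voiced stop in word-final position, so it devoices to [p]. → [abavxofunagvap].
/gammukomoxotunoig/: /g/ is a voiced stop in word-final position, so it devoices to [k]. → [gammukomoxotunoik].
/motisahoorikliog/: /g/ is a voiced stop in word-final position, so it devoices to [k]. → [motisahoorikliok].

nihazoruup, abavxofunagvap, gammukomoxotunoik, motisahoorikliok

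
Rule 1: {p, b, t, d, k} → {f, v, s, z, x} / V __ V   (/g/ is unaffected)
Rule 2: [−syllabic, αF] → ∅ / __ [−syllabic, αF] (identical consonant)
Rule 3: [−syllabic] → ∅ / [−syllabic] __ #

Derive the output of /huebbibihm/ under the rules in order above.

huebivih

Rule 1 (intervocalic spirantization): /b/ is a stop between vowels /i/ and /i/, so it spirantizes to the fricative [v]. /huebbibihm/ → huebbivihm.
Rule 2 (degemination): /bb/ is a geminate; the first /b/ deletes. /huebbivihm/ → huebivihm.
Rule 3 (final cluster simplification): /m/ is the second consonant of a word-final cluster /hm/, so it deletes. /huebivihm/ → huebivih.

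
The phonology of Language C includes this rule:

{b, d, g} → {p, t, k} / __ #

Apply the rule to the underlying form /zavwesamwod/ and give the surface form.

/d/ is a voiced stop in word-final position, so it devoices to [t].
Surface form: [zavwesamwot].

zavwesamwot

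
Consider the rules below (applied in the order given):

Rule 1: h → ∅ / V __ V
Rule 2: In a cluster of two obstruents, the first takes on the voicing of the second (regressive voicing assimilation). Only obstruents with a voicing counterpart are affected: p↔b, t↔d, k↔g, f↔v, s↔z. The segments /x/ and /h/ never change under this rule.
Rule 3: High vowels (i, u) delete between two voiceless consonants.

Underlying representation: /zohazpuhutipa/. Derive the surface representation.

zoaspuutpa

Rule 1 (intervocalic h-deletion): /h/ occurs between vowels /o/ and /a/, so it deletes. /h/ occurs between vowels /u/ and /u/, so it deletes. /zohazpuhutipa/ → zoazpuutipa.
Rule 2 (regressive voicing assimilation): /z/ precedes the voiceless obstruent /p/, so it devoices to [s] by assimilation. /zoazpuutipa/ → zoaspuutipa.
Rule 3 (high vowel syncope): /i/ is a high vowel flanked by voiceless consonants /t/ and /p/, so it deletes. /zoaspuutipa/ → zoaspuutpa.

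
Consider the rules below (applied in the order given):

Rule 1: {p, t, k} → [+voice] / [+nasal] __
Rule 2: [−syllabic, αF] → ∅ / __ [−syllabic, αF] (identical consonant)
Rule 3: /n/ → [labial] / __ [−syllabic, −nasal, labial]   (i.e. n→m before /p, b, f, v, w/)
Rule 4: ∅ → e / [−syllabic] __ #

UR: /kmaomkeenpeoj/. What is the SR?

kmaomgeembeoje

Rule 1 (post-nasal voicing): /k/ is a voiceless stop immediately after the nasal /m/, so it voices to [g]. /p/ is a voiceless stop immediately after the nasal /n/, so it voices to [b]. /kmaomkeenpeoj/ → kmaomgeenbeoj.
Rule 2 (degemination): no segment meets the environment; /kmaomgeenbeoj/ is unchanged.
Rule 3 (nasal place assimilation): /n/ precedes the labial consonant /b/, so it assimilates in place to [m]. /kmaomgeenbeoj/ → kmaomgeembeoj.
Rule 4 (final e-epenthesis): the form ends in the consonant /j/, so [e] is inserted word-finally. /kmaomgeembeoj/ → kmaomgeembeoje.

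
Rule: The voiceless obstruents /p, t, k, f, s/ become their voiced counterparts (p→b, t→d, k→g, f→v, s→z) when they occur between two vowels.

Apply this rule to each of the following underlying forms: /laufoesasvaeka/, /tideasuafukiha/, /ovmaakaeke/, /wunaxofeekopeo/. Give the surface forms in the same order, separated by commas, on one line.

lauvoezasvaega, tideazuavugiha, ovmaagaege, wunaxoveegobeo

/laufoesasvaeka/: /f/ is a voiceless obstruent between vowels /u/ and /o/, so it voices to [v]. /s/ is a voiceless obstruent between vowels /e/ and /a/, so it voices to [z]. /k/ is a voiceless obstruent between vowels /e/ and /a/, so it voices to [g]. → [lauvoezasvaega].
/tideasuafukiha/: /s/ is a voiceless obstruent between vowels /a/ and /u/, so it voices to [z]. /f/ is a voiceless obstruent between vowels /a/ and /u/, so it voices to [v]. /k/ is a voiceless obstruent between vowels /u/ and /i/, so it voices to [g]. → [tideazuavugiha].
/ovmaakaeke/: /k/ is a voiceless obstruent between vowels /a/ and /a/, so it voices to [g]. /k/ is a voiceless obstruent between vowels /e/ and /e/, so it voices to [g]. → [ovmaagaege].
/wunaxofeekopeo/: /f/ is a voiceless obstruent between vowels /o/ and /e/, so it voices to [v]. /k/ is a voiceless obstruent between vowels /e/ and /o/, so it voices to [g]. /p/ is a voiceless obstruent between vowels /o/ and /e/, so it voices to [b]. → [wunaxoveegobeo].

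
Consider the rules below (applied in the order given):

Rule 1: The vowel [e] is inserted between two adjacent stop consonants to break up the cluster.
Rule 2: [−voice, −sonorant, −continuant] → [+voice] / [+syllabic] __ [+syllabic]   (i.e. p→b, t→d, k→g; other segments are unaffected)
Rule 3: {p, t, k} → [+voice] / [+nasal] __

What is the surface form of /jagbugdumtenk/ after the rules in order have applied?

jagebugedumdeng

Rule 1 (stop-cluster e-epenthesis): /g/ and /b/ form a stop–stop cluster, so [e] is inserted between them. /g/ and /d/ form a stop–stop cluster, so [e] is inserted between them. /jagbugdumtenk/ → jagebugedumtenk.
Rule 2 (intervocalic voicing): no segment meets the environment; /jagebugedumtenk/ is unchanged.
Rule 3 (post-nasal voicing): /t/ is a voiceless stop immediately after the nasal /m/, so it voices to [d]. /k/ is a voiceless stop immediately after the nasal /n/, so it voices to [g]. /jagebugedumtenk/ → jagebugedumdeng.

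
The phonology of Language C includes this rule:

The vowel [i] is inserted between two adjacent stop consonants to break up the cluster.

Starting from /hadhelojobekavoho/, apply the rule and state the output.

No segment of /hadhelojobekavoho/ meets the structural description of the rule, so the form surfaces unchanged.

hadhelojobekavoho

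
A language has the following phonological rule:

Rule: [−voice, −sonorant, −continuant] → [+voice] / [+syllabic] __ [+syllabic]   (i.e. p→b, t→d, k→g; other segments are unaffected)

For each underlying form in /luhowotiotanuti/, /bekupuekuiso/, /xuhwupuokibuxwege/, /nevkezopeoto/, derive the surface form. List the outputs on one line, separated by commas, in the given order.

luhowodiodanudi, begubueguiso, xuhwubuogibuxwege, nevkezobeodo

/luhowotiotanuti/: /t/ is a voiceless stop between vowels /o/ and /i/, so it voices to [d]. /t/ is a voiceless stop between vowels /o/ and /a/, so it voices to [d]. /t/ is a voiceless stop between vowels /u/ and /i/, so it voices to [d]. → [luhowodiodanudi].
/bekupuekuiso/: /k/ is a voiceless stop between vowels /e/ and /u/, so it voices to [g]. /p/ is a voiceless stop between vowels /u/ and /u/, so it voices to [b]. /k/ is a voiceless stop between vowels /e/ and /u/, so it voices to [g]. → [begubueguiso].
/xuhwupuokibuxwege/: /p/ is a voiceless stop between vowels /u/ and /u/, so it voices to [b]. /k/ is a voiceless stop between vowels /o/ and /i/, so it voices to [g]. → [xuhwubuogibuxwege].
/nevkezopeoto/: /p/ is a voiceless stop between vowels /o/ and /e/, so it voices to [b]. /t/ is a voiceless stop between vowels /o/ and /o/, so it voices to [d]. → [nevkezobeodo].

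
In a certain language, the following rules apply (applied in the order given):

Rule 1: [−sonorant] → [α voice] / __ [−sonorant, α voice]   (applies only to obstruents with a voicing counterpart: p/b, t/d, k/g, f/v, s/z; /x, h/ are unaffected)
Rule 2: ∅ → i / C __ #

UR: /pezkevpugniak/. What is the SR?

peskefpugniaki

Rule 1 (regressive voicing assimilation): /z/ precedes the voiceless obstruent /k/, so it devoices to [s] by assimilation. /v/ precedes the voiceless obstruent /p/, so it devoices to [f] by assimilation. /pezkevpugniak/ → peskefpugniak.
Rule 2 (final i-epenthesis): the form ends in the consonant /k/, so [i] is inserted word-finally. /peskefpugniak/ → peskefpugniaki.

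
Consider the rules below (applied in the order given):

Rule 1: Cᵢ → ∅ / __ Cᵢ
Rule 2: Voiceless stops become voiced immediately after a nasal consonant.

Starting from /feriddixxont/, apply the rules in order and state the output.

feridixond

Rule 1 (degemination): /dd/ is a geminate; the first /d/ deletes. /xx/ is a geminate; the first /x/ deletes. /feriddixxont/ → feridixont.
Rule 2 (post-nasal voicing): /t/ is a voiceless stop immediately after the nasal /n/, so it voices to [d]. /feridixont/ → feridixond.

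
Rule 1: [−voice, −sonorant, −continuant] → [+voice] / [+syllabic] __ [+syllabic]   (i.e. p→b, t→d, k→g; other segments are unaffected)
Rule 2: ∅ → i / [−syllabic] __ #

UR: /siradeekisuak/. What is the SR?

Rule 1 (intervocalic voicing): /k/ is a voiceless stop between vowels /e/ and /i/, so it voices to [g]. /siradeekisuak/ → siradeegisuak.
Rule 2 (final i-epenthesis): the form ends in the consonant /k/, so [i] is inserted word-finally. /siradeegisuak/ → siradeegisuaki.

siradeegisuaki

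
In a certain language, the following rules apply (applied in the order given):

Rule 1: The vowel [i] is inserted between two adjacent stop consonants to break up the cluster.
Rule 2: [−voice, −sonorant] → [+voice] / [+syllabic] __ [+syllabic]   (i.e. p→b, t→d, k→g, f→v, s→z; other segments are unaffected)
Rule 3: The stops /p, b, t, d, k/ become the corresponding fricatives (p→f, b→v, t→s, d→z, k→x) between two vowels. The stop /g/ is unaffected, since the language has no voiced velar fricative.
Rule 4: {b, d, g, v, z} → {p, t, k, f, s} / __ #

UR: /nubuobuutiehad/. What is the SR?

nuvuovuuziehat

Rule 1 (stop-cluster i-epenthesis): no segment meets the environment; /nubuobuutiehad/ is unchanged.
Rule 2 (intervocalic voicing): /t/ is a voiceless obstruent between vowels /u/ and /i/, so it voices to [d]. /nubuobuutiehad/ → nubuobuudiehad.
Rule 3 (intervocalic spirantization): /b/ is a stop between vowels /u/ and /u/, so it spirantizes to the fricative [v]. /b/ is a stop between vowels /o/ and /u/, so it spirantizes to the fricative [v]. /d/ is a stop between vowels /u/ and /i/, so it spirantizes to the fricative [z]. /nubuobuudiehad/ → nuvuovuuziehad.
Rule 4 (final devoicing): /d/ is a voiced obstruent in word-final position, so it devoices to [t]. /nuvuovuuziehad/ → nuvuovuuziehat.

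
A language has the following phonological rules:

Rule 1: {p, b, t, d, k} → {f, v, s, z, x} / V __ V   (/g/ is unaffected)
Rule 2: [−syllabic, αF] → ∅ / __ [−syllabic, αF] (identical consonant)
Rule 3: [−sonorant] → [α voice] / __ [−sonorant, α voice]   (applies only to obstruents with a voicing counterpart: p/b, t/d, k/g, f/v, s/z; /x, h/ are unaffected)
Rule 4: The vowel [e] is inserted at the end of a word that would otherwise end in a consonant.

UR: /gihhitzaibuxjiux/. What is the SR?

Rule 1 (intervocalic spirantization): /b/ is a stop between vowels /i/ and /u/, so it spirantizes to the fricative [v]. /gihhitzaibuxjiux/ → gihhitzaivuxjiux.
Rule 2 (degemination): /hh/ is a geminate; the first /h/ deletes. /gihhitzaivuxjiux/ → gihitzaivuxjiux.
Rule 3 (regressive voicing assimilation): /t/ precedes the voiced obstruent /z/, so it voices to [d] by assimilation. /gihitzaivuxjiux/ → gihidzaivuxjiux.
Rule 4 (final e-epenthesis): the form ends in the consonant /x/, so [e] is inserted word-finally. /gihidzaivuxjiux/ → gihidzaivuxjiuxe.

gihidzaivuxjiuxe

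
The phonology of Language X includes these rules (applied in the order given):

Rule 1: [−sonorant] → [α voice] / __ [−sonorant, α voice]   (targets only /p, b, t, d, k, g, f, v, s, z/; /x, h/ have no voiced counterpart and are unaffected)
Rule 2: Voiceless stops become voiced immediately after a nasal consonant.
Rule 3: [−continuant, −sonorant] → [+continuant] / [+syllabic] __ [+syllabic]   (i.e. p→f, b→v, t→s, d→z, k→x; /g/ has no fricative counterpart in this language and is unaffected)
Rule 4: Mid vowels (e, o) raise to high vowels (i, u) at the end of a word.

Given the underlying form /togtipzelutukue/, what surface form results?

Rule 1 (regressive voicing assimilation): /g/ precedes the voiceless obstruent /t/, so it devoices to [k] by assimilation. /p/ precedes the voiced obstruent /z/, so it voices to [b] by assimilation. /togtipzelutukue/ → toktibzelutukue.
Rule 2 (post-nasal voicing): no segment meets the environment; /toktibzelutukue/ is unchanged.
Rule 3 (intervocalic spirantization): /t/ is a stop between vowels /u/ and /u/, so it spirantizes to the fricative [s]. /k/ is a stop between vowels /u/ and /u/, so it spirantizes to the fricative [x]. /toktibzelutukue/ → toktibzelusuxue.
Rule 4 (final vowel raising): /e/ is a mid vowel in word-final position, so it raises to [i]. /toktibzelusuxue/ → toktibzelusuxui.

toktibzelusuxui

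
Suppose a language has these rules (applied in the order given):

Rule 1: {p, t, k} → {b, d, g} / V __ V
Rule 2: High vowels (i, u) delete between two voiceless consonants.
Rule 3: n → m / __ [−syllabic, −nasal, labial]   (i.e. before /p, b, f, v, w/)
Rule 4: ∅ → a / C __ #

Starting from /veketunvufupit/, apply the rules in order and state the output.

Rule 1 (intervocalic voicing): /k/ is a voiceless stop between vowels /e/ and /e/, so it voices to [g]. /t/ is a voiceless stop between vowels /e/ and /u/, so it voices to [d]. /p/ is a voiceless stop between vowels /u/ and /i/, so it voices to [b]. /veketunvufupit/ → vegedunvufubit.
Rule 2 (high vowel syncope): no segment meets the environment; /vegedunvufubit/ is unchanged.
Rule 3 (nasal place assimilation): /n/ precedes the labial consonant /v/, so it assimilates in place to [m]. /vegedunvufubit/ → vegedumvufubit.
Rule 4 (final a-epenthesis): the form ends in the consonant /t/, so [a] is inserted word-finally. /vegedumvufubit/ → vegedumvufubita.

vegedumvufubita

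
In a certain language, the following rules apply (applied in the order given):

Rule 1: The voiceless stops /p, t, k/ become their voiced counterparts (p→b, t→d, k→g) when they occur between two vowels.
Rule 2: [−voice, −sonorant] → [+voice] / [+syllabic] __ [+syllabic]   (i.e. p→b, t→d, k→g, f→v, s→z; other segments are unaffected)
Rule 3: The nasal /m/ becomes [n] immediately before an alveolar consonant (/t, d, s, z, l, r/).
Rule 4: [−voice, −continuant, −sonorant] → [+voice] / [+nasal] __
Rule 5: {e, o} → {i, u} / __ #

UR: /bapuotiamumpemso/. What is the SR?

Rule 1 (intervocalic voicing): /p/ is a voiceless stop between vowels /a/ and /u/, so it voices to [b]. /t/ is a voiceless stop between vowels /o/ and /i/, so it voices to [d]. /bapuotiamumpemso/ → babuodiamumpemso.
Rule 2 (intervocalic voicing): no segment meets the environment; /babuodiamumpemso/ is unchanged.
Rule 3 (nasal place assimilation): /m/ precedes the alveolar consonant /s/, so it assimilates in place to [n]. /babuodiamumpemso/ → babuodiamumpenso.
Rule 4 (post-nasal voicing): /p/ is a voiceless stop immediately after the nasal /m/, so it voices to [b]. /babuodiamumpenso/ → babuodiamumbenso.
Rule 5 (final vowel raising): /o/ is a mid vowel in word-final position, so it raises to [u]. /babuodiamumbenso/ → babuodiamumbensu.

babuodiamumbensu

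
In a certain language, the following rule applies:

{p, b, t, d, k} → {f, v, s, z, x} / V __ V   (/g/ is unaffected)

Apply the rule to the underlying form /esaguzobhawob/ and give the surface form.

No segment of /esaguzobhawob/ meets the structural description of the rule, so the form surfaces unchanged.

esaguzobhawob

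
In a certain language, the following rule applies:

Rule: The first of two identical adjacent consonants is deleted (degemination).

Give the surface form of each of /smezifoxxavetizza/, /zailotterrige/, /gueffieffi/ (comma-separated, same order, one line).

smezifoxavetiza, zailoterige, guefiefi

/smezifoxxavetizza/: /xx/ is a geminate; the first /x/ deletes. /zz/ is a geminate; the first /z/ deletes. → [smezifoxavetiza].
/zailotterrige/: /tt/ is a geminate; the first /t/ deletes. /rr/ is a geminate; the first /r/ deletes. → [zailoterige].
/gueffieffi/: /ff/ is a geminate; the first /f/ deletes. /ff/ is a geminate; the first /f/ deletes. → [guefiefi].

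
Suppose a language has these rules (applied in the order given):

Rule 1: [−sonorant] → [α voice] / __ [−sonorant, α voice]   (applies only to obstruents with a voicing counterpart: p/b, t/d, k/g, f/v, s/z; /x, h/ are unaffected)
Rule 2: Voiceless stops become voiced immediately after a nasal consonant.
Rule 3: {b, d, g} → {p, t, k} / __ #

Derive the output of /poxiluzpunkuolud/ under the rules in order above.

poxiluspunguolut

Rule 1 (regressive voicing assimilation): /z/ precedes the voiceless obstruent /p/, so it devoices to [s] by assimilation. /poxiluzpunkuolud/ → poxiluspunkuolud.
Rule 2 (post-nasal voicing): /k/ is a voiceless stop immediately after the nasal /n/, so it voices to [g]. /poxiluspunkuolud/ → poxiluspunguolud.
Rule 3 (final devoicing): /d/ is a voiced stop in word-final position, so it devoices to [t]. /poxiluspunguolud/ → poxiluspunguolut.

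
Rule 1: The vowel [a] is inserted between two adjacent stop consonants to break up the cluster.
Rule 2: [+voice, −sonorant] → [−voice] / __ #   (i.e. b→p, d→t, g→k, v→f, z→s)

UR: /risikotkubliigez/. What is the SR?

risikotakubliiges

Rule 1 (stop-cluster a-epenthesis): /t/ and /k/ form a stop–stop cluster, so [a] is inserted between them. /risikotkubliigez/ → risikotakubliigez.
Rule 2 (final devoicing): /z/ is a voiced obstruent in word-final position, so it devoices to [s]. /risikotakubliigez/ → risikotakubliiges.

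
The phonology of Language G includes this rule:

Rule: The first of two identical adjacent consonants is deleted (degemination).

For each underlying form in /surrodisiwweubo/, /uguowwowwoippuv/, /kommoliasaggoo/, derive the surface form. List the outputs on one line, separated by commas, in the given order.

surodisiweubo, uguowowoipuv, komoliasagoo

/surrodisiwweubo/: /rr/ is a geminate; the first /r/ deletes. /ww/ is a geminate; the first /w/ deletes. → [surodisiweubo].
/uguowwowwoippuv/: /ww/ is a geminate; the first /w/ deletes. /ww/ is a geminate; the first /w/ deletes. /pp/ is a geminate; the first /p/ deletes. → [uguowowoipuv].
/kommoliasaggoo/: /mm/ is a geminate; the first /m/ deletes. /gg/ is a geminate; the first /g/ deletes. → [komoliasagoo].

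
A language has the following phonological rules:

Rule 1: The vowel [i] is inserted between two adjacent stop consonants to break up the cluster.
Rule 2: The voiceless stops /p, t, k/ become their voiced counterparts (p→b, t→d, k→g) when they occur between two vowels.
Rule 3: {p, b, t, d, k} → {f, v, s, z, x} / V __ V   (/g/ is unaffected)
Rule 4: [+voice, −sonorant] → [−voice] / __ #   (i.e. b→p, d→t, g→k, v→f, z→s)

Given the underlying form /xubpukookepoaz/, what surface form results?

Rule 1 (stop-cluster i-epenthesis): /b/ and /p/ form a stop–stop cluster, so [i] is inserted between them. /xubpukookepoaz/ → xubipukookepoaz.
Rule 2 (intervocalic voicing): /p/ is a voiceless stop between vowels /i/ and /u/, so it voices to [b]. /k/ is a voiceless stop between vowels /u/ and /o/, so it voices to [g]. /k/ is a voiceless stop between vowels /o/ and /e/, so it voices to [g]. /p/ is a voiceless stop between vowels /e/ and /o/, so it voices to [b]. /xubipukookepoaz/ → xubibugoogeboaz.
Rule 3 (intervocalic spirantization): /b/ is a stop between vowels /u/ and /i/, so it spirantizes to the fricative [v]. /b/ is a stop between vowels /i/ and /u/, so it spirantizes to the fricative [v]. /b/ is a stop between vowels /e/ and /o/, so it spirantizes to the fricative [v]. /xubibugoogeboaz/ → xuvivugoogevoaz.
Rule 4 (final devoicing): /z/ is a voiced obstruent in word-final position, so it devoices to [s]. /xuvivugoogevoaz/ → xuvivugoogevoas.

xuvivugoogevoas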